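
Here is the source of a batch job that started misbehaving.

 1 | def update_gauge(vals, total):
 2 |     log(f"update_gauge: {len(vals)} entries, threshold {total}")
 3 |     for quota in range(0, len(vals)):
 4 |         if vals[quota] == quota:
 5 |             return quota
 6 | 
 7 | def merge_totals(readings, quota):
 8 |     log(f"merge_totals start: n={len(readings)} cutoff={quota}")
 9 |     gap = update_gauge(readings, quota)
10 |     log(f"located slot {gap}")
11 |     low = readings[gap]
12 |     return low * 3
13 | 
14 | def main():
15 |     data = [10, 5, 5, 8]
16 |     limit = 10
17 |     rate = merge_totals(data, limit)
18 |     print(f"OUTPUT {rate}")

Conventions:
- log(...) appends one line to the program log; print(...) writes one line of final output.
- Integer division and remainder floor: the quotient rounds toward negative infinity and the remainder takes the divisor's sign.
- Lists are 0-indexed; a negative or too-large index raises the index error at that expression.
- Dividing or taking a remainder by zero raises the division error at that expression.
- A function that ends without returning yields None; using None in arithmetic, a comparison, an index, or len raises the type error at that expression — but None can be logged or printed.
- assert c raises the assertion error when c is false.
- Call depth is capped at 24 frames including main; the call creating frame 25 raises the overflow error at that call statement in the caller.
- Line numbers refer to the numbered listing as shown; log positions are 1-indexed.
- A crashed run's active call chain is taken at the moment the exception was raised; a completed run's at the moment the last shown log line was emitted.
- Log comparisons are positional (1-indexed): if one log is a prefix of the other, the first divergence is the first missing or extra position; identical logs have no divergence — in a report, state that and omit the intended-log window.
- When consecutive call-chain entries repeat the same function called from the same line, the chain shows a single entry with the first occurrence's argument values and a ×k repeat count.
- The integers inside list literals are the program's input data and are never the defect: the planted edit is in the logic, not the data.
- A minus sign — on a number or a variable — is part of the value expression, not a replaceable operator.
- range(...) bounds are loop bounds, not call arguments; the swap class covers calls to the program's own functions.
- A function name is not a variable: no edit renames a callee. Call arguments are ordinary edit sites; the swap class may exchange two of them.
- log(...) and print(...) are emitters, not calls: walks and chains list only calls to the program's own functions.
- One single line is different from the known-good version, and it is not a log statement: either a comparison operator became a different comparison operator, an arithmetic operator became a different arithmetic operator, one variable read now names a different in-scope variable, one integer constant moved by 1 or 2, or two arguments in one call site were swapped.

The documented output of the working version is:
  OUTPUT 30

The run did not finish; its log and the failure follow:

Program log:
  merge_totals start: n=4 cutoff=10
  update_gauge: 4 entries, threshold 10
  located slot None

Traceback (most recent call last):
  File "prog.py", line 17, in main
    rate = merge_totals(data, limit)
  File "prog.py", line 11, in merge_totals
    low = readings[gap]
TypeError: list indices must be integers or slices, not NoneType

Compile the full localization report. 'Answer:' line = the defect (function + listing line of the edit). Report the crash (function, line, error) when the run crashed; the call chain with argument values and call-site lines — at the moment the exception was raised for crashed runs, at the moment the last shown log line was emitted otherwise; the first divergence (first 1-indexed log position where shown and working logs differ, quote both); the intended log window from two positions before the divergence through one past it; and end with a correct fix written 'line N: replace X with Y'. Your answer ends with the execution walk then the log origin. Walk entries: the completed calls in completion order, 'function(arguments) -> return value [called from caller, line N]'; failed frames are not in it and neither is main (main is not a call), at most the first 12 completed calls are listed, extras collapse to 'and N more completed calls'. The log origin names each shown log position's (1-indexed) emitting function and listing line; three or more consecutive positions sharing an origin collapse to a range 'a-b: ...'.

Answer: the defect is in update_gauge at line 4.
Core observation: Everything matches until log position 3, which reads 'located slot None' in place of 'located slot 0'.
Crash: merge_totals, line 11, TypeError.
Call chain: main -> merge_totals([10, 5, 5, 8], 10) (called at line 17).
First divergence: position 3; shown 'located slot None' vs intended 'located slot 0'.
Intended log window:
  1: merge_totals start: n=4 cutoff=10
  2: update_gauge: 4 entries, threshold 10
  3: located slot 0
Execution walk:
  update_gauge([10, 5, 5, 8], 10) -> None  [called from merge_totals, line 9]
Log origins:
  1: logged in merge_totals at line 8
  2: logged in update_gauge at line 2
  3: logged in merge_totals at line 10
A correct fix: line 4: replace `vals[quota] == quota` with `vals[quota] == total`.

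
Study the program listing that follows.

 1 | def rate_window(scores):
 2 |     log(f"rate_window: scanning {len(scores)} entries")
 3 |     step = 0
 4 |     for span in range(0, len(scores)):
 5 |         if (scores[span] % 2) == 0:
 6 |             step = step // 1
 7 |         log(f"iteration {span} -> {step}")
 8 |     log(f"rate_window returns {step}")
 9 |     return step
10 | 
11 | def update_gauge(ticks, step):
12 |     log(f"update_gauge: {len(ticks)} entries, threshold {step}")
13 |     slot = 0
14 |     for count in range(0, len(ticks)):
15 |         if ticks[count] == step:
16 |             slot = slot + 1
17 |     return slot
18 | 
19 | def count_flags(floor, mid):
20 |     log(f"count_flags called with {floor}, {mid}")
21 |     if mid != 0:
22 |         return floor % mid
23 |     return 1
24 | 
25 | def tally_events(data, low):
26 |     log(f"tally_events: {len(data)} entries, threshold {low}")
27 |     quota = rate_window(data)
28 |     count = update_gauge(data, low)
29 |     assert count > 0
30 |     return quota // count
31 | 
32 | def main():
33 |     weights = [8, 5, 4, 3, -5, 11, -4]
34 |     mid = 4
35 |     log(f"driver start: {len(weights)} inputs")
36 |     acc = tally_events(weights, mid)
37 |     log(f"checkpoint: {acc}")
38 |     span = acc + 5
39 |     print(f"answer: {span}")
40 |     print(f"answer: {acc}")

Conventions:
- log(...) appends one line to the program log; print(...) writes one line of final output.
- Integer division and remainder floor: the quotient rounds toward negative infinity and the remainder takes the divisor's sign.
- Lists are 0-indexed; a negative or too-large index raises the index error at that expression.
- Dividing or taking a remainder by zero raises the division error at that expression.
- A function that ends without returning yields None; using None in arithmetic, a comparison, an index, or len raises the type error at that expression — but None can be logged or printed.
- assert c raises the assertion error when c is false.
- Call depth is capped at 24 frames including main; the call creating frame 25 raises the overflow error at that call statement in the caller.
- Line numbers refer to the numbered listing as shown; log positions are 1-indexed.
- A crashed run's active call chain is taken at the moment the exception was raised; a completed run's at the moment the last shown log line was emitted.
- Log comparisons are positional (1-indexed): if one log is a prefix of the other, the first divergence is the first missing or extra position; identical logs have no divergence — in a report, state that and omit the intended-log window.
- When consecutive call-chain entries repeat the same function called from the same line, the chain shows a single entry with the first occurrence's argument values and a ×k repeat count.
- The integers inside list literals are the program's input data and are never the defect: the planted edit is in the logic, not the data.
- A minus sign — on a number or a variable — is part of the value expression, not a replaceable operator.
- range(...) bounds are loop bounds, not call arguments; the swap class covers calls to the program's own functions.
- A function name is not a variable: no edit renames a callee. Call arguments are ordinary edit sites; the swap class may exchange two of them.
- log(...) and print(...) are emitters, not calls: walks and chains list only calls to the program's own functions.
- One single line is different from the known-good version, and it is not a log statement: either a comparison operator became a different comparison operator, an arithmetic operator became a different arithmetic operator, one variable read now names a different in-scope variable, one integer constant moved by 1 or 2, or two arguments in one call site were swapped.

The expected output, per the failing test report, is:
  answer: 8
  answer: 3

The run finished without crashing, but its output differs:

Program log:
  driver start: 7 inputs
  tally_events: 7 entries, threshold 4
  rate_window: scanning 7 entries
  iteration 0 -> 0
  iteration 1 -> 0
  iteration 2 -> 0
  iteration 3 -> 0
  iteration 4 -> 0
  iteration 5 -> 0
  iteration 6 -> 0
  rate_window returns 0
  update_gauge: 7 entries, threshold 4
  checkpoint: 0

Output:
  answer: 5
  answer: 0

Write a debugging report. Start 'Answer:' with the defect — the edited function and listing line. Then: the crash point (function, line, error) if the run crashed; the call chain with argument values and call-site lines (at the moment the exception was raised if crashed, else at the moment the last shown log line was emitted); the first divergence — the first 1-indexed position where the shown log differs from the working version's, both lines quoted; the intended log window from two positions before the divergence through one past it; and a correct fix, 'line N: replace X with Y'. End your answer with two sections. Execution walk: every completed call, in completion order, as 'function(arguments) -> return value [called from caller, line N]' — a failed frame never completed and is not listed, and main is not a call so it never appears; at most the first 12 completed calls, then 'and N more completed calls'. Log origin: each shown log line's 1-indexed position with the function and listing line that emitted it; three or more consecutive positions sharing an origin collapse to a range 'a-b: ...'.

Answer: the defect is in rate_window at line 6.
The tell: Position 4 is the first bad log line: 'iteration 0 -> 0' should read 'iteration 0 -> 1'.
Call chain: main.
First divergence: position 4 — shown 'iteration 0 -> 0', intended 'iteration 0 -> 1'.
Intended log window:
  2: tally_events: 7 entries, threshold 4
  3: rate_window: scanning 7 entries
  4: iteration 0 -> 1
  5: iteration 1 -> 1
Execution walk:
  rate_window([8, 5, 4, 3, -5, 11, -4]) -> 0  [called from tally_events, line 27]
  update_gauge([8, 5, 4, 3, -5, 11, -4], 4) -> 1  [called from tally_events, line 28]
  tally_events([8, 5, 4, 3, -5, 11, -4], 4) -> 0  [called from main, line 36]
Log line origins:
  1: logged in main at line 35
  2: logged in tally_events at line 26
  3: logged in rate_window at line 2
  4-10: logged in rate_window at line 7
  11: logged in rate_window at line 8
  12: logged in update_gauge at line 12
  13: logged in main at line 37
A correct fix: line 6: replace `//` with `+`.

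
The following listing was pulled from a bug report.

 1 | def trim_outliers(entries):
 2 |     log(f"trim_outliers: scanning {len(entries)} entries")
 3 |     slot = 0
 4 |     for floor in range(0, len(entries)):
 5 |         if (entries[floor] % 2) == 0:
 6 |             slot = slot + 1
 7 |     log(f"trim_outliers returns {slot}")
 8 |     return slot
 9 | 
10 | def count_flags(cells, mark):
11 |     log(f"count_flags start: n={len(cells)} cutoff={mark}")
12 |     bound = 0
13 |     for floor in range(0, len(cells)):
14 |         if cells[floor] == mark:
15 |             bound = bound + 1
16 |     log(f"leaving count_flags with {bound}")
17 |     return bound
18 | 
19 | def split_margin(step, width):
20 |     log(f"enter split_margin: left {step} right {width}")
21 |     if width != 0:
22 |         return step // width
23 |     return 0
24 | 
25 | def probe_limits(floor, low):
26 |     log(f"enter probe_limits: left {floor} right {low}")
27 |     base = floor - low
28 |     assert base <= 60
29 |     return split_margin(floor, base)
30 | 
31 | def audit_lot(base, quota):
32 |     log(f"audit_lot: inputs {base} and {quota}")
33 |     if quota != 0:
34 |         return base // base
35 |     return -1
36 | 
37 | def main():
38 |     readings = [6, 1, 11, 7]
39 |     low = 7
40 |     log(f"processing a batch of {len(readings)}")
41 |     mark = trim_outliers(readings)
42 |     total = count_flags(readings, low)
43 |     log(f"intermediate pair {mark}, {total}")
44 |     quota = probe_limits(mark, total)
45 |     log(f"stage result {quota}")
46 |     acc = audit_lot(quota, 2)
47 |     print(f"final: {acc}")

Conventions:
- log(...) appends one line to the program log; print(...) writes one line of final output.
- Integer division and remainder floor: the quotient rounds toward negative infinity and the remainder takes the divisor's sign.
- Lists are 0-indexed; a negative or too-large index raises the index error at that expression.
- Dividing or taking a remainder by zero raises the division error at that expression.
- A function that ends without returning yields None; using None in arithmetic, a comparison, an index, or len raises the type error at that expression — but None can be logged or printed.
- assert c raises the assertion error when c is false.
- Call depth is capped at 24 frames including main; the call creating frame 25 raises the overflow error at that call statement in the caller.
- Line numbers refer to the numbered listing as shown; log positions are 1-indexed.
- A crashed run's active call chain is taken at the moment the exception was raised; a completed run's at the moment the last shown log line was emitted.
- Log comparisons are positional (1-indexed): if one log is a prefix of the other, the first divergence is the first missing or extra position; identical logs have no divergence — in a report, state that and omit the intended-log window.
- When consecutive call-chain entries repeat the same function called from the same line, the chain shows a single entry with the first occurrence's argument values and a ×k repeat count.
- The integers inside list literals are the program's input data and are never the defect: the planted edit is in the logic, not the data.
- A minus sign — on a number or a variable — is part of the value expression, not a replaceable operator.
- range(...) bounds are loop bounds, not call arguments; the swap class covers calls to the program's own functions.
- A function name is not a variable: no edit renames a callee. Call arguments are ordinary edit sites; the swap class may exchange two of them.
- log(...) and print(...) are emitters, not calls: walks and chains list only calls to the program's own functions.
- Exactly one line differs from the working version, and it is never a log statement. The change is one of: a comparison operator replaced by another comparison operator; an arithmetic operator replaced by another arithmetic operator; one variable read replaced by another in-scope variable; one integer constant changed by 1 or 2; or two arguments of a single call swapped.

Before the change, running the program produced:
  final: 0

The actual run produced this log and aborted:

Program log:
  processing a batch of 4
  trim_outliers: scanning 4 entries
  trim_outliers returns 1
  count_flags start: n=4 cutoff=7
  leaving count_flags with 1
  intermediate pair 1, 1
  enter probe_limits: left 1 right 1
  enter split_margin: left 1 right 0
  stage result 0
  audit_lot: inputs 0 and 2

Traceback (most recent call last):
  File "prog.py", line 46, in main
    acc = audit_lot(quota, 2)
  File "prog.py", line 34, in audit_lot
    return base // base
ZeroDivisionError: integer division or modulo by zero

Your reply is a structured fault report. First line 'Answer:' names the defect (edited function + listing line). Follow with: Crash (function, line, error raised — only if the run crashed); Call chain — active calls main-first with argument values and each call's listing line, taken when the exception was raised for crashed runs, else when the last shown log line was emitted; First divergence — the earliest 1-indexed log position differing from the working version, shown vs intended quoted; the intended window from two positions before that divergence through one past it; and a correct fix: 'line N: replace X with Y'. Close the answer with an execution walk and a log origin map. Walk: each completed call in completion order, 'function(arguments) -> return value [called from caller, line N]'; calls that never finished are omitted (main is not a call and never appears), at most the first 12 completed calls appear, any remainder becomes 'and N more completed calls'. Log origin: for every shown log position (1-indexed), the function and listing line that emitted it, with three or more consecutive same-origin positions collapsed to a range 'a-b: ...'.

Answer: the defect is in audit_lot at line 34.
Key observation: The logs agree in full; the defect surfaces as the crash itself.
Crash: audit_lot, line 34, ZeroDivisionError.
Call chain: main -> audit_lot(0, 2) (called at line 46).
First divergence: none; the two logs match at every position.
Execution walk:
  trim_outliers([6, 1, 11, 7]) -> 1  [called from main, line 41]
  count_flags([6, 1, 11, 7], 7) -> 1  [called from main, line 42]
  split_margin(1, 0) -> 0  [called from probe_limits, line 29]
  probe_limits(1, 1) -> 0  [called from main, line 44]
Origin of each log line:
  1: logged in main at line 40
  2: logged in trim_outliers at line 2
  3: logged in trim_outliers at line 7
  4: logged in count_flags at line 11
  5: logged in count_flags at line 16
  6: logged in main at line 43
  7: logged in probe_limits at line 26
  8: logged in split_margin at line 20
  9: logged in main at line 45
  10: logged in audit_lot at line 32
A correct fix: line 34: replace `base // base` with `base // quota`.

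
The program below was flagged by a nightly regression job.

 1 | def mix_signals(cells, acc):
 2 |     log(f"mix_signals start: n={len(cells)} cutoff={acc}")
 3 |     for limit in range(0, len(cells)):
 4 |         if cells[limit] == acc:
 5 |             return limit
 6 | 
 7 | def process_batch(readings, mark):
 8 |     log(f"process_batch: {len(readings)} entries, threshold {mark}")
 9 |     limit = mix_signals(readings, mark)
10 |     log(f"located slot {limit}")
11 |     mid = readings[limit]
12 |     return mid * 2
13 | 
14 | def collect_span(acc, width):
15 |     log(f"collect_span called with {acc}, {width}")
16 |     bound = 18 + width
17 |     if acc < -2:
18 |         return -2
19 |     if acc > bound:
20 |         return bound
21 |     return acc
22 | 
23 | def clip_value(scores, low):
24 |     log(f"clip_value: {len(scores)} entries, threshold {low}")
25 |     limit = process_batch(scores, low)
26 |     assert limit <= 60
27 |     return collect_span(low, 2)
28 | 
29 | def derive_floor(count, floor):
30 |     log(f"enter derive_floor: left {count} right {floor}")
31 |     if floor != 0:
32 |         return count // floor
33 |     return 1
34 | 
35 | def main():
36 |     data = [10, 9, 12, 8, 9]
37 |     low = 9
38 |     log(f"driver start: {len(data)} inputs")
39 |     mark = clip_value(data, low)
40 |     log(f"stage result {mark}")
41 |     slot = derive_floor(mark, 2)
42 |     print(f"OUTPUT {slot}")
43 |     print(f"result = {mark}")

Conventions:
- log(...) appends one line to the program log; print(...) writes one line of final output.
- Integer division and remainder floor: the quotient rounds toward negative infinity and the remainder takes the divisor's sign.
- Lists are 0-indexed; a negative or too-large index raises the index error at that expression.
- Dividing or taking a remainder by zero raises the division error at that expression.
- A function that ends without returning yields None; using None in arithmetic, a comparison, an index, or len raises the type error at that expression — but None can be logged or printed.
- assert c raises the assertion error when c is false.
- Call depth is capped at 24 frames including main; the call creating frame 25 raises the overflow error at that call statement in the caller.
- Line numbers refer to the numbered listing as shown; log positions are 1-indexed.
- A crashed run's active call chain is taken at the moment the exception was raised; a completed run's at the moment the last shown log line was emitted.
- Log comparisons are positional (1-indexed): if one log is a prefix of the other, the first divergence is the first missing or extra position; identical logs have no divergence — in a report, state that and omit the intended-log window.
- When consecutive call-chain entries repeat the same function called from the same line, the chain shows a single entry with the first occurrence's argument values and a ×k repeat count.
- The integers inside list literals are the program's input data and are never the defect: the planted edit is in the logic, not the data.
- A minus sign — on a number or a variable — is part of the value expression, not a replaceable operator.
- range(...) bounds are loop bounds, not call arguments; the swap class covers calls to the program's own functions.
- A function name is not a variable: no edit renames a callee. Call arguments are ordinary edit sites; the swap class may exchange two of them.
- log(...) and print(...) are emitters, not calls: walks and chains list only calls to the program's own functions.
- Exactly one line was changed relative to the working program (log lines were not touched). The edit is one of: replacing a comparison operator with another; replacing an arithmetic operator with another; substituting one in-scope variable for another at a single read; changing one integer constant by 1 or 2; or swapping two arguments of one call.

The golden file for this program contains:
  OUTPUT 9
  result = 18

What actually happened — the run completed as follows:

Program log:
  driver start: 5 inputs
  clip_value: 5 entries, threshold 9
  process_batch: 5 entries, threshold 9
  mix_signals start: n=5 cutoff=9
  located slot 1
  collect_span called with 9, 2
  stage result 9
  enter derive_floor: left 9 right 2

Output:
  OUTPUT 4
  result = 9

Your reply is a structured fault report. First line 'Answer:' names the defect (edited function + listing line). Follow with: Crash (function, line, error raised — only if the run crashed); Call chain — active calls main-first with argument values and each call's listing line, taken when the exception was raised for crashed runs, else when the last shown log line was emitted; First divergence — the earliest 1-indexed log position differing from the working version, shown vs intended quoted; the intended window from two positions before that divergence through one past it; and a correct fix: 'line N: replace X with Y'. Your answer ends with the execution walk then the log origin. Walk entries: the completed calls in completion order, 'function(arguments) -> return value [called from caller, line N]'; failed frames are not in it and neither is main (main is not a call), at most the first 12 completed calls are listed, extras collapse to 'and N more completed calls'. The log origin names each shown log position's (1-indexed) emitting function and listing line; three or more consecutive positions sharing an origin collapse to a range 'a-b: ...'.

Answer: the defect is in clip_value at line 27.
Key fact: Position 6 is the first bad log line: 'collect_span called with 9, 2' should read 'collect_span called with 18, 2'.
Call chain: main -> derive_floor(9, 2) (called at line 41).
First divergence: position 6; shown 'collect_span called with 9, 2' vs intended 'collect_span called with 18, 2'.
Intended log window:
  4: mix_signals start: n=5 cutoff=9
  5: located slot 1
  6: collect_span called with 18, 2
  7: stage result 18
Execution walk:
  mix_signals([10, 9, 12, 8, 9], 9) -> 1  [called from process_batch, line 9]
  process_batch([10, 9, 12, 8, 9], 9) -> 18  [called from clip_value, line 25]
  collect_span(9, 2) -> 9  [called from clip_value, line 27]
  clip_value([10, 9, 12, 8, 9], 9) -> 9  [called from main, line 39]
  derive_floor(9, 2) -> 4  [called from main, line 41]
Log origin:
  1: emitted by main (line 38)
  2: emitted by clip_value (line 24)
  3: emitted by process_batch (line 8)
  4: emitted by mix_signals (line 2)
  5: emitted by process_batch (line 10)
  6: emitted by collect_span (line 15)
  7: emitted by main (line 40)
  8: emitted by derive_floor (line 30)
A correct fix: line 27: replace `low` with `limit`.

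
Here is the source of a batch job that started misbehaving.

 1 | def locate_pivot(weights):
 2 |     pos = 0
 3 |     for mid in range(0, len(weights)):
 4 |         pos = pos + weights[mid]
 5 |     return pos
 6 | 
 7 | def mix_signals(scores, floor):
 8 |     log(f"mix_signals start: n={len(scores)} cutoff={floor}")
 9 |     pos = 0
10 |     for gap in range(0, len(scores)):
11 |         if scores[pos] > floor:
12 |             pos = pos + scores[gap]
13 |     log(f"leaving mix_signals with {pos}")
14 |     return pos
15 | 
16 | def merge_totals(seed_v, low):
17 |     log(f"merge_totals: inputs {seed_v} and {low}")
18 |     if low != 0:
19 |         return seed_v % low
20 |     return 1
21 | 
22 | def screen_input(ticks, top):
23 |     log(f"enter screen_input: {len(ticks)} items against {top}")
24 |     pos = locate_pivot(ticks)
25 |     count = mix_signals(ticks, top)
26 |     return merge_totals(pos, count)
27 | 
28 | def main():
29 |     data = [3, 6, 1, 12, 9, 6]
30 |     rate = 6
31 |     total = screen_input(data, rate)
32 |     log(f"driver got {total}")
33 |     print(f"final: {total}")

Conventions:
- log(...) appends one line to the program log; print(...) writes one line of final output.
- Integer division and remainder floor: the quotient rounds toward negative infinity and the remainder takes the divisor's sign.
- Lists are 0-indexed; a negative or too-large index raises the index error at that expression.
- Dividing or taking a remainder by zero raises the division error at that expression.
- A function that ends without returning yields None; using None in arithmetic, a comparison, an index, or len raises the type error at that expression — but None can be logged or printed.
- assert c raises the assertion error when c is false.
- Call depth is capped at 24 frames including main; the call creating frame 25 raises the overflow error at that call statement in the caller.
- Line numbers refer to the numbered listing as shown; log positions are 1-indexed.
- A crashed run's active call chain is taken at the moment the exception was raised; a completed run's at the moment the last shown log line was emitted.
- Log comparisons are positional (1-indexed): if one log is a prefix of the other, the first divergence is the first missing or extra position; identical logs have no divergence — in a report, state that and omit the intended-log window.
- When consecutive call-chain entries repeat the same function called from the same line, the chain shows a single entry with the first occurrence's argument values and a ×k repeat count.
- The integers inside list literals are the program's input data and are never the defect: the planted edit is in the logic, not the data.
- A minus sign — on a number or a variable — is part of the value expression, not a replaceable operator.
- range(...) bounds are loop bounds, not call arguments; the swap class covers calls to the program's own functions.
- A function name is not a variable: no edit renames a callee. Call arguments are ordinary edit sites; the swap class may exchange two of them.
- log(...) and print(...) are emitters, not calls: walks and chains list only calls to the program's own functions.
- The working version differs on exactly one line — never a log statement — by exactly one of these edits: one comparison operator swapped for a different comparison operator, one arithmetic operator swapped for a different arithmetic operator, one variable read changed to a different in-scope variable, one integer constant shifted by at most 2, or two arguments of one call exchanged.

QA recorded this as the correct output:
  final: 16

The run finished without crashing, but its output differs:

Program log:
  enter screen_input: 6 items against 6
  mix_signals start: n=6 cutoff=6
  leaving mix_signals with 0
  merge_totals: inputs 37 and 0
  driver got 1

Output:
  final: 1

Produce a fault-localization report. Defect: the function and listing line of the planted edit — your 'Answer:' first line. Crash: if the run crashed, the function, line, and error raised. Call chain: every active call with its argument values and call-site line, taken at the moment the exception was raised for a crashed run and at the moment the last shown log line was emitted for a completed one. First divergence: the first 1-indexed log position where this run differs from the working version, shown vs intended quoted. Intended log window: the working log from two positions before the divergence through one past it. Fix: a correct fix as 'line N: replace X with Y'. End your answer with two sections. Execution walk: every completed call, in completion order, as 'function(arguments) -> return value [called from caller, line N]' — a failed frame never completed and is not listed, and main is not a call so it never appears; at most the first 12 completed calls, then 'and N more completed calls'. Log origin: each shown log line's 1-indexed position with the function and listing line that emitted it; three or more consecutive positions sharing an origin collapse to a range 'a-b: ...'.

Answer: the defect is in mix_signals at line 11.
Key observation: The log first diverges at position 3: the faulty run prints 'leaving mix_signals with 0' where the working version prints 'leaving mix_signals with 21'.
Call chain: main.
First divergence: at position 3 the run shows 'leaving mix_signals with 0' where the working version logs 'leaving mix_signals with 21'.
Intended log window:
  1: enter screen_input: 6 items against 6
  2: mix_signals start: n=6 cutoff=6
  3: leaving mix_signals with 21
  4: merge_totals: inputs 37 and 21
Execution walk:
  locate_pivot([3, 6, 1, 12, 9, 6]) -> 37  [called from screen_input, line 24]
  mix_signals([3, 6, 1, 12, 9, 6], 6) -> 0  [called from screen_input, line 25]
  merge_totals(37, 0) -> 1  [called from screen_input, line 26]
  screen_input([3, 6, 1, 12, 9, 6], 6) -> 1  [called from main, line 31]
Log line origins:
  1: emitted by screen_input (line 23)
  2: emitted by mix_signals (line 8)
  3: emitted by mix_signals (line 13)
  4: emitted by merge_totals (line 17)
  5: emitted by main (line 32)
A correct fix: line 11: replace `pos` with `gap`.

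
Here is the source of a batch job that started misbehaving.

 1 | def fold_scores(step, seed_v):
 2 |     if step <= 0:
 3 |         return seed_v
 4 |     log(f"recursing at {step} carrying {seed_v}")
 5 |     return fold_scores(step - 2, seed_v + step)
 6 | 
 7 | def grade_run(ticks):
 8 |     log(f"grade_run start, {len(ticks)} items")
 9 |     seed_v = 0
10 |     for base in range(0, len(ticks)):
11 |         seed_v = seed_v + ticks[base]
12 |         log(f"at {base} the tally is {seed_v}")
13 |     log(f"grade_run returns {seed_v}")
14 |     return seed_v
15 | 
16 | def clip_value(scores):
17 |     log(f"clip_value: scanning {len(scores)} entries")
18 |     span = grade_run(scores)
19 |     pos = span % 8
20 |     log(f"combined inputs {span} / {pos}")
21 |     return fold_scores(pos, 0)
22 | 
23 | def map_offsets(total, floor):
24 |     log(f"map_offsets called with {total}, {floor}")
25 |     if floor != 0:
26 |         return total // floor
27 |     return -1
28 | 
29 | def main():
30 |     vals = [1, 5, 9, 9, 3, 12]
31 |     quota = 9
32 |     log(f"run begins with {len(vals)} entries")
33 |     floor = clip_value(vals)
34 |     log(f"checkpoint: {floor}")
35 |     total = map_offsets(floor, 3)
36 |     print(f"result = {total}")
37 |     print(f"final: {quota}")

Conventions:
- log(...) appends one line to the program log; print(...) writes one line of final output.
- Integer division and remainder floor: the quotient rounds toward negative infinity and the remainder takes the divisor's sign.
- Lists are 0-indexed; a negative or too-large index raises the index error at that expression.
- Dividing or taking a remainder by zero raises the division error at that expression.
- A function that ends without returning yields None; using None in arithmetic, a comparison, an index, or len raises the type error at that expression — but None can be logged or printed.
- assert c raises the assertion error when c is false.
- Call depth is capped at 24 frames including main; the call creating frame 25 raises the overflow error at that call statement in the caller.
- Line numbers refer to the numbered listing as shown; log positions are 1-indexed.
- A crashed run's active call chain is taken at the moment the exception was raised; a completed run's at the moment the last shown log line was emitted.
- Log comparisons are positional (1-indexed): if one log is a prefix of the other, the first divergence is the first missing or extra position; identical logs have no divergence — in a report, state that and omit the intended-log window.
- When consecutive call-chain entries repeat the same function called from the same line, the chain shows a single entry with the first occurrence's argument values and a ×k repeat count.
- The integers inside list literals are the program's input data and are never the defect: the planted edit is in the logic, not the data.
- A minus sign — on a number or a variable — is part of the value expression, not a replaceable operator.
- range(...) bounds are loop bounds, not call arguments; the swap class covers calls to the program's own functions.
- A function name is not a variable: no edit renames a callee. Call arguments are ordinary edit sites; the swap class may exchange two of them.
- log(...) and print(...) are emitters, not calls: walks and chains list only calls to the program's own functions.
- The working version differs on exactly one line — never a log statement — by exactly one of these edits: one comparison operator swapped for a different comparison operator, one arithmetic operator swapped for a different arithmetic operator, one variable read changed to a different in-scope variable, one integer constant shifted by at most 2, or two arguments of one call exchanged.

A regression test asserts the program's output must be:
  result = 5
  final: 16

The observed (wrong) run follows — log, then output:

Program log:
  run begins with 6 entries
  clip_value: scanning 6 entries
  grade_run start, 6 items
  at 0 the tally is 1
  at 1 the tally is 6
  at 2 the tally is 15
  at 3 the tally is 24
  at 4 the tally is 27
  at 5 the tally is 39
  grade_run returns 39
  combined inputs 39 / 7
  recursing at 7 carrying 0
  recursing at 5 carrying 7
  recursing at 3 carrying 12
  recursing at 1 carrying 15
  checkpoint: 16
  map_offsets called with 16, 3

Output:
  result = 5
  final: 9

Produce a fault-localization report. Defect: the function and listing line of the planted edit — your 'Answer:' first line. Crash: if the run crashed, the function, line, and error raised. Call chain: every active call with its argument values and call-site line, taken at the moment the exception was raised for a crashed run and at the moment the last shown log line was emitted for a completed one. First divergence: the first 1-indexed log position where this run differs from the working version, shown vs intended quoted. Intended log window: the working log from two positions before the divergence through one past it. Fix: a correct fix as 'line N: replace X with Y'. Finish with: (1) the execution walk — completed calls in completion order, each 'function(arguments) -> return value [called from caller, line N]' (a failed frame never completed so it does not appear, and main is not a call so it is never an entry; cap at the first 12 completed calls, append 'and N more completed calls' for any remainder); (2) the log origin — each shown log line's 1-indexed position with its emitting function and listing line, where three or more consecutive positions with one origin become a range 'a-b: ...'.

Answer: the defect is in main at line 37.
Core observation: Log streams are identical — the defect surfaces only in the printed output.
Call chain: main -> map_offsets(16, 3) (called at line 35).
First divergence: none — the logs agree in full.
Execution walk:
  grade_run([1, 5, 9, 9, 3, 12]) -> 39  [called from clip_value, line 18]
  fold_scores(-1, 16) -> 16  [called from fold_scores, line 5]
  fold_scores(1, 15) -> 16  [called from fold_scores, line 5]
  fold_scores(3, 12) -> 16  [called from fold_scores, line 5]
  fold_scores(5, 7) -> 16  [called from fold_scores, line 5]
  fold_scores(7, 0) -> 16  [called from clip_value, line 21]
  clip_value([1, 5, 9, 9, 3, 12]) -> 16  [called from main, line 33]
  map_offsets(16, 3) -> 5  [called from main, line 35]
Log origin:
  1: emitted by main (line 32)
  2: emitted by clip_value (line 17)
  3: emitted by grade_run (line 8)
  4-9: emitted by grade_run (line 12)
  10: emitted by grade_run (line 13)
  11: emitted by clip_value (line 20)
  12-15: emitted by fold_scores (line 4)
  16: emitted by main (line 34)
  17: emitted by map_offsets (line 24)
A correct fix: line 37: replace `quota` with `floor`.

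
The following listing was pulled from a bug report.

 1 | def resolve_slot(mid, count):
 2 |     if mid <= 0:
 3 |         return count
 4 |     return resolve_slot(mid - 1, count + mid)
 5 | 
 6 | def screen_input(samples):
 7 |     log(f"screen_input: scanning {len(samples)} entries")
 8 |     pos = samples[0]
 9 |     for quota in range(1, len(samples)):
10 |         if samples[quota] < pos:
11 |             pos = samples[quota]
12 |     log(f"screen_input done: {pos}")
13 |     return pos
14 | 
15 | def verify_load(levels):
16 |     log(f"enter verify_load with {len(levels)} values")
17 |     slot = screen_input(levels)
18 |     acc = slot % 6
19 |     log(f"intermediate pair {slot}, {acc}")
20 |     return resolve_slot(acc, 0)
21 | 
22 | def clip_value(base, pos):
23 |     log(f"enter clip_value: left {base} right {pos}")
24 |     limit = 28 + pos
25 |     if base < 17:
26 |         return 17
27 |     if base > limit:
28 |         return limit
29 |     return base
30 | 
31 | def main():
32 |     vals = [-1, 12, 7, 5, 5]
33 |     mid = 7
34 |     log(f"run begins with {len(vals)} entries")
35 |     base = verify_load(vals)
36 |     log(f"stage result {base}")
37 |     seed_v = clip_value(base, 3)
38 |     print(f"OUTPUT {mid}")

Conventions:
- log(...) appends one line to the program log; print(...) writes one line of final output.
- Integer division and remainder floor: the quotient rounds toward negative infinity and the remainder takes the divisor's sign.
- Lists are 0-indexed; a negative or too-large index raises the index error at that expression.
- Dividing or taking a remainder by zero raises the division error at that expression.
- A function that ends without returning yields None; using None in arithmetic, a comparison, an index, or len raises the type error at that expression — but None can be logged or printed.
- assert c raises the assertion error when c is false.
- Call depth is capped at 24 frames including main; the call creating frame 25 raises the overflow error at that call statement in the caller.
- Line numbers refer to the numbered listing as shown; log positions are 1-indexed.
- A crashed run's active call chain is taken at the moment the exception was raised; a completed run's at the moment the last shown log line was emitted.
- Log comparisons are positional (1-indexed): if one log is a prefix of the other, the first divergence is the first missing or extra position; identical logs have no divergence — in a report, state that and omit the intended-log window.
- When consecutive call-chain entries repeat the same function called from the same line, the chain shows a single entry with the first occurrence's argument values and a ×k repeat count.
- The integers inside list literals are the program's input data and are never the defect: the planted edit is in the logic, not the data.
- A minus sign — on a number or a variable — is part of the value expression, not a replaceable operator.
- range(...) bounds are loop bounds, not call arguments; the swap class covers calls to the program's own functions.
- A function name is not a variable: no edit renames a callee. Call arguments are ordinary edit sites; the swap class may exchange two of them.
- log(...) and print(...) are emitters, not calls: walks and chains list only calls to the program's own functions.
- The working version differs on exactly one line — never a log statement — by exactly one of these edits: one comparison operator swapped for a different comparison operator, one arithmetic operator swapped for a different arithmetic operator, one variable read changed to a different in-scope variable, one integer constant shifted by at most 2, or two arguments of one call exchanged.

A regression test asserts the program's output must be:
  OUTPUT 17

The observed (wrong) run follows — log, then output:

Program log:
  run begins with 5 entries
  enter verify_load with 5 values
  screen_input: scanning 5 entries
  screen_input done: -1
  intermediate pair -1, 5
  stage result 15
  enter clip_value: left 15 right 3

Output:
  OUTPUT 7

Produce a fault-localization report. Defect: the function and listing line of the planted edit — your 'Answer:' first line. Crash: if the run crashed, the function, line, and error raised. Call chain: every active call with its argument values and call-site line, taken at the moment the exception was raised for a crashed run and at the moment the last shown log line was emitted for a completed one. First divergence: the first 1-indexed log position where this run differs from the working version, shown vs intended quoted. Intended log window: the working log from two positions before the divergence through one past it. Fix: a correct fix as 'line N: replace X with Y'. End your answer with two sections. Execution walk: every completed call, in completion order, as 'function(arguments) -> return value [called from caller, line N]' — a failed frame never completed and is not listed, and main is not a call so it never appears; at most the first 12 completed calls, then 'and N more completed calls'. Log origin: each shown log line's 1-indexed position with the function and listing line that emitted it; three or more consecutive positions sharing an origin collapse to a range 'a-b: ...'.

Answer: the defect is in main at line 38.
Key fact: No log line changed; the fault shows up purely in the output.
Call chain: main -> clip_value(15, 3) (called at line 37).
First divergence: none; the two logs match at every position.
Execution walk:
  screen_input([-1, 12, 7, 5, 5]) -> -1  [called from verify_load, line 17]
  resolve_slot(0, 15) -> 15  [called from resolve_slot, line 4]
  resolve_slot(1, 14) -> 15  [called from resolve_slot, line 4]
  resolve_slot(2, 12) -> 15  [called from resolve_slot, line 4]
  resolve_slot(3, 9) -> 15  [called from resolve_slot, line 4]
  resolve_slot(4, 5) -> 15  [called from resolve_slot, line 4]
  resolve_slot(5, 0) -> 15  [called from verify_load, line 20]
  verify_load([-1, 12, 7, 5, 5]) -> 15  [called from main, line 35]
  clip_value(15, 3) -> 17  [called from main, line 37]
Log origin:
  1: logged in main at line 34
  2: logged in verify_load at line 16
  3: logged in screen_input at line 7
  4: logged in screen_input at line 12
  5: logged in verify_load at line 19
  6: logged in main at line 36
  7: logged in clip_value at line 23
A correct fix: line 38: replace `mid` with `seed_v`.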